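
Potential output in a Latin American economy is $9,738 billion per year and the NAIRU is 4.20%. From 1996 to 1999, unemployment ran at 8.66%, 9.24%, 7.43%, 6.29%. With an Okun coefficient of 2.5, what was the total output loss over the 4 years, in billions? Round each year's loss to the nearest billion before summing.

Year 1996: gap = -2.5 × (8.66 - 4.2) = -11.15%, loss ≈ 9738 × 11.15/100 ≈ 1086.
Year 1997: gap = -2.5 × (9.24 - 4.2) = -12.6%, loss ≈ 9738 × 12.6/100 ≈ 1227.
Year 1998: gap = -2.5 × (7.43 - 4.2) = -8.075%, loss ≈ 9738 × 8.075/100 ≈ 786.
Year 1999: gap = -2.5 × (6.29 - 4.2) = -5.225%, loss ≈ 9738 × 5.225/100 ≈ 509.
Total lost output = 1086 + 1227 + 786 + 509 = 3608 billion.

$3,608 billion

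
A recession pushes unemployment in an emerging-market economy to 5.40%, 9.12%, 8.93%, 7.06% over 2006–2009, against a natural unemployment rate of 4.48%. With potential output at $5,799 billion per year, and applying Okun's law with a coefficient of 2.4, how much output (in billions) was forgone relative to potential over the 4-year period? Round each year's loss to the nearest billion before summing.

$1,752 billion

Year 2006: gap = -2.4 × (5.4 - 4.48) = -2.208%, loss ≈ 5799 × 2.208/100 ≈ 128.
Year 2007: gap = -2.4 × (9.12 - 4.48) = -11.136%, loss ≈ 5799 × 11.136/100 ≈ 646.
Year 2008: gap = -2.4 × (8.93 - 4.48) = -10.68%, loss ≈ 5799 × 10.68/100 ≈ 619.
Year 2009: gap = -2.4 × (7.06 - 4.48) = -6.192%, loss ≈ 5799 × 6.192/100 ≈ 359.
Total lost output = 128 + 646 + 619 + 359 = 1752 billion.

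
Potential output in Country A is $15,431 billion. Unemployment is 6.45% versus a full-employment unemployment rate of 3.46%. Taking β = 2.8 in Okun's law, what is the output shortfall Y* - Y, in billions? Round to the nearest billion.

Output gap = -2.8 × (6.45 - 3.46) = -2.8 × 2.99 = -8.372%.
Actual GDP ≈ 15431 × 0.91628 ≈ 14139 billion, so the shortfall is 15431 - 14139 = 1292 billion.

$1,292 billion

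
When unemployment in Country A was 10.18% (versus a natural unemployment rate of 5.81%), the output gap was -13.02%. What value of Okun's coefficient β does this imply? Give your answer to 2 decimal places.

β ≈ 2.98

Okun's law: output gap = -β × (u - u*).
-13.02 = -β × (10.18 - 5.81) = -β × 4.37, so β = 13.02/4.37 = 2.98.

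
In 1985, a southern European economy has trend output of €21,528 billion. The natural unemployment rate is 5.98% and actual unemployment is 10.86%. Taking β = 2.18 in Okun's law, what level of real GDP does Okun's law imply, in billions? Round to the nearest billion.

Unemployment gap = 10.86 - 5.98 = 4.88 points, so the output gap is -2.18 × 4.88 = -10.6384%.
Actual GDP = 21528 × (1 - 10.6384/100) = 21528 × 0.893616 ≈ 19238 billion.

€19,238 billion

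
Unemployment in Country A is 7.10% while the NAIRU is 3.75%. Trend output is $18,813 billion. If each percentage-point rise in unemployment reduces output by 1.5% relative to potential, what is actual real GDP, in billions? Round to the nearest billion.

Unemployment gap = 7.1 - 3.75 = 3.35 points, so the output gap is -1.5 × 3.35 = -5.025%.
Actual GDP = 18813 × (1 - 5.025/100) = 18813 × 0.94975 ≈ 17868 billion.

$17,868 billion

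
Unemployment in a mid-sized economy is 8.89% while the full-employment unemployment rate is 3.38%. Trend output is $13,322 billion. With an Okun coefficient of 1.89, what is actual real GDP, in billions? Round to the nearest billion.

$11,935 billion

Unemployment gap = 8.89 - 3.38 = 5.51 points, so the output gap is -1.89 × 5.51 = -10.4139%.
Actual GDP = 13322 × (1 - 10.4139/100) = 13322 × 0.895861 ≈ 11935 billion.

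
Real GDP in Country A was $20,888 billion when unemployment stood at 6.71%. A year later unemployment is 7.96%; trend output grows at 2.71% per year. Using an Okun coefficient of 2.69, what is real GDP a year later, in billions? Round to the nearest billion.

$20,752 billion

Δu = 7.96 - 6.71 = 1.25 points.
Okun's law (growth form): g_Y = g_Y* - β × Δu = 2.71 - 2.69 × (1.25) = 2.71 - 3.3625 = -0.6525%.
Real GDP in the next year = 20888 × (1 - 0.6525/100) = 20888 × 0.993475 ≈ 20752 billion.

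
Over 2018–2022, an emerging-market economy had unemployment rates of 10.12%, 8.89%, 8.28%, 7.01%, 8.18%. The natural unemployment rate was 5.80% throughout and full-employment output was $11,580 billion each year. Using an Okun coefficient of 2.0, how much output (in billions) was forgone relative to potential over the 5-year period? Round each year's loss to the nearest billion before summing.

Year 2018: gap = -2.0 × (10.12 - 5.8) = -8.64%, loss ≈ 11580 × 8.64/100 ≈ 1001.
Year 2019: gap = -2.0 × (8.89 - 5.8) = -6.18%, loss ≈ 11580 × 6.18/100 ≈ 716.
Year 2020: gap = -2.0 × (8.28 - 5.8) = -4.96%, loss ≈ 11580 × 4.96/100 ≈ 574.
Year 2021: gap = -2.0 × (7.01 - 5.8) = -2.42%, loss ≈ 11580 × 2.42/100 ≈ 280.
Year 2022: gap = -2.0 × (8.18 - 5.8) = -4.76%, loss ≈ 11580 × 4.76/100 ≈ 551.
Total lost output = 1001 + 716 + 574 + 280 + 551 = 3122 billion.

$3,122 billion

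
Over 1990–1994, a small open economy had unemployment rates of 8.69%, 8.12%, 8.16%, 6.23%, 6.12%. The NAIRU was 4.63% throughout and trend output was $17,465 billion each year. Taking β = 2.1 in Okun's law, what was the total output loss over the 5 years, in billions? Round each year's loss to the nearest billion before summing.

$5,197 billion

Year 1990: gap = -2.1 × (8.69 - 4.63) = -8.526%, loss ≈ 17465 × 8.526/100 ≈ 1489.
Year 1991: gap = -2.1 × (8.12 - 4.63) = -7.329%, loss ≈ 17465 × 7.329/100 ≈ 1280.
Year 1992: gap = -2.1 × (8.16 - 4.63) = -7.413%, loss ≈ 17465 × 7.413/100 ≈ 1295.
Year 1993: gap = -2.1 × (6.23 - 4.63) = -3.36%, loss ≈ 17465 × 3.36/100 ≈ 587.
Year 1994: gap = -2.1 × (6.12 - 4.63) = -3.129%, loss ≈ 17465 × 3.129/100 ≈ 546.
Total lost output = 1489 + 1280 + 1295 + 587 + 546 = 5197 billion.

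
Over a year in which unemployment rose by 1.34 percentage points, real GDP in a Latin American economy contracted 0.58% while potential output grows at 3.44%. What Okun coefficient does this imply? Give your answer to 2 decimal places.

Growth form: g_Y = g_Y* - β × Δu, so β = (g_Y* - g_Y)/Δu.
β = (3.44 + 0.58)/1.34 = 4.02/1.34 = 3.00.

β ≈ 3.00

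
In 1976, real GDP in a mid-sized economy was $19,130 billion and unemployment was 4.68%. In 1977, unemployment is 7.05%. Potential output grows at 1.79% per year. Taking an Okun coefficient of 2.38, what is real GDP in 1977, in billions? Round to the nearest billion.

Δu = 7.05 - 4.68 = 2.37 points.
Okun's law (growth form): g_Y = g_Y* - β × Δu = 1.79 - 2.38 × (2.37) = 1.79 - 5.6406 = -3.8506%.
Real GDP in the next year = 19130 × (1 - 3.8506/100) = 19130 × 0.961494 ≈ 18393 billion.

$18,393 billion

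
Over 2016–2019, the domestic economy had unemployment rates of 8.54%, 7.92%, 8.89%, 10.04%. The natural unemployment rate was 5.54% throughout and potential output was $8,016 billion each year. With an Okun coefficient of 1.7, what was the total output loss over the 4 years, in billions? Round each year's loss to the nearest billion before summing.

Year 2016: gap = -1.7 × (8.54 - 5.54) = -5.1%, loss ≈ 8016 × 5.1/100 ≈ 409.
Year 2017: gap = -1.7 × (7.92 - 5.54) = -4.046%, loss ≈ 8016 × 4.046/100 ≈ 324.
Year 2018: gap = -1.7 × (8.89 - 5.54) = -5.695%, loss ≈ 8016 × 5.695/100 ≈ 457.
Year 2019: gap = -1.7 × (10.04 - 5.54) = -7.65%, loss ≈ 8016 × 7.65/100 ≈ 613.
Total lost output = 409 + 324 + 457 + 613 = 1803 billion.

$1,803 billion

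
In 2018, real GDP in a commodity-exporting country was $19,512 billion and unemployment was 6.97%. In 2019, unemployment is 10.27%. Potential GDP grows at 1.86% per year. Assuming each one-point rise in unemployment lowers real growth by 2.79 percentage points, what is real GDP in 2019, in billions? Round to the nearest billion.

$18,078 billion

Δu = 10.27 - 6.97 = 3.3 points.
Okun's law (growth form): g_Y = g_Y* - β × Δu = 1.86 - 2.79 × (3.30) = 1.86 - 9.207 = -7.347%.
Real GDP in the next year = 19512 × (1 - 7.347/100) = 19512 × 0.92653 ≈ 18078 billion.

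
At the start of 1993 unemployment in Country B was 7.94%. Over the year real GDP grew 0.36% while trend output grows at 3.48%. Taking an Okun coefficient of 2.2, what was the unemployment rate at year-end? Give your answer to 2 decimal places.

Growth-rate Okun's law: g_Y = g_Y* - β × Δu, so Δu = (g_Y* - g_Y)/β.
Δu = (3.48 - 0.36)/2.2 = 3.12/2.2 = 1.42 percentage points.
Year-end unemployment = 7.94 + 1.42 = 9.36%.

9.36%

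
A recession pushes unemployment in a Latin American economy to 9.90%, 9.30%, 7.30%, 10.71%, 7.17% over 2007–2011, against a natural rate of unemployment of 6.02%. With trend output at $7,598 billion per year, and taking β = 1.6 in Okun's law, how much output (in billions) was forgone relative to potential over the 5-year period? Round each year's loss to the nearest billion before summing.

$1,737 billion

Year 2007: gap = -1.6 × (9.9 - 6.02) = -6.208%, loss ≈ 7598 × 6.208/100 ≈ 472.
Year 2008: gap = -1.6 × (9.3 - 6.02) = -5.248%, loss ≈ 7598 × 5.248/100 ≈ 399.
Year 2009: gap = -1.6 × (7.3 - 6.02) = -2.048%, loss ≈ 7598 × 2.048/100 ≈ 156.
Year 2010: gap = -1.6 × (10.71 - 6.02) = -7.504%, loss ≈ 7598 × 7.504/100 ≈ 570.
Year 2011: gap = -1.6 × (7.17 - 6.02) = -1.84%, loss ≈ 7598 × 1.84/100 ≈ 140.
Total lost output = 472 + 399 + 156 + 570 + 140 = 1737 billion.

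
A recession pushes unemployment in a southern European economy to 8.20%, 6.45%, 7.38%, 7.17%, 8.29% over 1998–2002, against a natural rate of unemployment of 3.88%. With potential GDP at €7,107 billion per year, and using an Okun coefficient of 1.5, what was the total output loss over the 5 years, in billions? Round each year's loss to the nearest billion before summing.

Year 1998: gap = -1.5 × (8.2 - 3.88) = -6.48%, loss ≈ 7107 × 6.48/100 ≈ 461.
Year 1999: gap = -1.5 × (6.45 - 3.88) = -3.855%, loss ≈ 7107 × 3.855/100 ≈ 274.
Year 2000: gap = -1.5 × (7.38 - 3.88) = -5.25%, loss ≈ 7107 × 5.25/100 ≈ 373.
Year 2001: gap = -1.5 × (7.17 - 3.88) = -4.935%, loss ≈ 7107 × 4.935/100 ≈ 351.
Year 2002: gap = -1.5 × (8.29 - 3.88) = -6.615%, loss ≈ 7107 × 6.615/100 ≈ 470.
Total lost output = 461 + 274 + 373 + 351 + 470 = 1929 billion.

€1,929 billion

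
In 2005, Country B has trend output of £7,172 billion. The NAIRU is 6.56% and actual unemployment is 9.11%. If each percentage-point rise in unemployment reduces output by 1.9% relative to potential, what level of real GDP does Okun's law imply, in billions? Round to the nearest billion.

Unemployment gap = 9.11 - 6.56 = 2.55 points, so the output gap is -1.9 × 2.55 = -4.845%.
Actual GDP = 7172 × (1 - 4.845/100) = 7172 × 0.95155 ≈ 6825 billion.

£6,825 billion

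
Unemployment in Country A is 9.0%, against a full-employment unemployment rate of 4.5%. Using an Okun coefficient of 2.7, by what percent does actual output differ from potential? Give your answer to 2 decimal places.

The unemployment gap is 9 - 4.5 = 4.5 percentage points.
Okun's law gives an output gap of -2.7 × 4.5 = -12.15%, i.e. 12.15% below potential.

-12.15%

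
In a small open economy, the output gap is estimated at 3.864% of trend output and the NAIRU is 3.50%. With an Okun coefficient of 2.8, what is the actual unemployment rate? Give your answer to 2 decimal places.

2.12%

From Okun's law, u - u* = -(output gap)/β = -(3.864)/2.8 = -1.38 points.
So u = 3.5 - 1.38 = 2.12%.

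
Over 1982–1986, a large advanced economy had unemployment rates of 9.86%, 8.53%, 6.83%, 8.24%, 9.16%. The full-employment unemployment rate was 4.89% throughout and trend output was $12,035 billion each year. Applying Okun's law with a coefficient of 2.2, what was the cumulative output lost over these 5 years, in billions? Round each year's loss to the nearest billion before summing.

$4,812 billion

Year 1982: gap = -2.2 × (9.86 - 4.89) = -10.934%, loss ≈ 12035 × 10.934/100 ≈ 1316.
Year 1983: gap = -2.2 × (8.53 - 4.89) = -8.008%, loss ≈ 12035 × 8.008/100 ≈ 964.
Year 1984: gap = -2.2 × (6.83 - 4.89) = -4.268%, loss ≈ 12035 × 4.268/100 ≈ 514.
Year 1985: gap = -2.2 × (8.24 - 4.89) = -7.37%, loss ≈ 12035 × 7.37/100 ≈ 887.
Year 1986: gap = -2.2 × (9.16 - 4.89) = -9.394%, loss ≈ 12035 × 9.394/100 ≈ 1131.
Total lost output = 1316 + 964 + 514 + 887 + 1131 = 4812 billion.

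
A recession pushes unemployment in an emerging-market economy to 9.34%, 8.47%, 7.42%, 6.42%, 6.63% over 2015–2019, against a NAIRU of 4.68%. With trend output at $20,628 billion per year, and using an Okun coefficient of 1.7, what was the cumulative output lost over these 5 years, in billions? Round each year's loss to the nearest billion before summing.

Year 2015: gap = -1.7 × (9.34 - 4.68) = -7.922%, loss ≈ 20628 × 7.922/100 ≈ 1634.
Year 2016: gap = -1.7 × (8.47 - 4.68) = -6.443%, loss ≈ 20628 × 6.443/100 ≈ 1329.
Year 2017: gap = -1.7 × (7.42 - 4.68) = -4.658%, loss ≈ 20628 × 4.658/100 ≈ 961.
Year 2018: gap = -1.7 × (6.42 - 4.68) = -2.958%, loss ≈ 20628 × 2.958/100 ≈ 610.
Year 2019: gap = -1.7 × (6.63 - 4.68) = -3.315%, loss ≈ 20628 × 3.315/100 ≈ 684.
Total lost output = 1634 + 1329 + 961 + 610 + 684 = 5218 billion.

$5,218 billion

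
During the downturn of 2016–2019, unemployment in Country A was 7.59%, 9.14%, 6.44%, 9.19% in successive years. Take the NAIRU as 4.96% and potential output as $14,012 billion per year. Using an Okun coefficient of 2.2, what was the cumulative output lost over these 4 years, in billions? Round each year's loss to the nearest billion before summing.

Year 2016: gap = -2.2 × (7.59 - 4.96) = -5.786%, loss ≈ 14012 × 5.786/100 ≈ 811.
Year 2017: gap = -2.2 × (9.14 - 4.96) = -9.196%, loss ≈ 14012 × 9.196/100 ≈ 1289.
Year 2018: gap = -2.2 × (6.44 - 4.96) = -3.256%, loss ≈ 14012 × 3.256/100 ≈ 456.
Year 2019: gap = -2.2 × (9.19 - 4.96) = -9.306%, loss ≈ 14012 × 9.306/100 ≈ 1304.
Total lost output = 811 + 1289 + 456 + 1304 = 3860 billion.

$3,860 billion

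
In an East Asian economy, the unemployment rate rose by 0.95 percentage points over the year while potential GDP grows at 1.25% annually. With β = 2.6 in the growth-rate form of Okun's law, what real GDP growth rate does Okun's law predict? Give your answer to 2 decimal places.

Growth-rate Okun's law: g_Y = g_Y* - β × Δu.
g_Y = 1.25 - 2.6 × (0.95) = 1.25 - 2.47 = -1.22%, i.e. -1.22% to 2 d.p.

-1.22%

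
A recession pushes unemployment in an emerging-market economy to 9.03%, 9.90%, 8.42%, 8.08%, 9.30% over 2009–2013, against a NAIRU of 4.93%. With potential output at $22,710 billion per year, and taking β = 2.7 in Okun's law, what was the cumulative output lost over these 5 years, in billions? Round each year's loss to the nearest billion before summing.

Year 2009: gap = -2.7 × (9.03 - 4.93) = -11.07%, loss ≈ 22710 × 11.07/100 ≈ 2514.
Year 2010: gap = -2.7 × (9.9 - 4.93) = -13.419%, loss ≈ 22710 × 13.419/100 ≈ 3047.
Year 2011: gap = -2.7 × (8.42 - 4.93) = -9.423%, loss ≈ 22710 × 9.423/100 ≈ 2140.
Year 2012: gap = -2.7 × (8.08 - 4.93) = -8.505%, loss ≈ 22710 × 8.505/100 ≈ 1931.
Year 2013: gap = -2.7 × (9.3 - 4.93) = -11.799%, loss ≈ 22710 × 11.799/100 ≈ 2680.
Total lost output = 2514 + 3047 + 2140 + 1931 + 2680 = 12312 billion.

$12,312 billion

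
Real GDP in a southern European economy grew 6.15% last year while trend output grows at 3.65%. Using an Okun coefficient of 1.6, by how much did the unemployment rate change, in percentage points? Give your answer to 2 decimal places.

-1.56 percentage points

Growth-rate Okun's law: g_Y = g_Y* - β × Δu, so Δu = (g_Y* - g_Y)/β.
Δu = (3.65 - 6.15)/1.6 = -2.5/1.6 = -1.56 percentage points.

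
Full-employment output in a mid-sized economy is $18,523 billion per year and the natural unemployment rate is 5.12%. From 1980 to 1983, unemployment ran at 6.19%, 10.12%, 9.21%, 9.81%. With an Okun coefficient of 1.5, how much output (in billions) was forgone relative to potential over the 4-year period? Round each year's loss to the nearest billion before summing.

$4,125 billion

Year 1980: gap = -1.5 × (6.19 - 5.12) = -1.605%, loss ≈ 18523 × 1.605/100 ≈ 297.
Year 1981: gap = -1.5 × (10.12 - 5.12) = -7.5%, loss ≈ 18523 × 7.5/100 ≈ 1389.
Year 1982: gap = -1.5 × (9.21 - 5.12) = -6.135%, loss ≈ 18523 × 6.135/100 ≈ 1136.
Year 1983: gap = -1.5 × (9.81 - 5.12) = -7.035%, loss ≈ 18523 × 7.035/100 ≈ 1303.
Total lost output = 297 + 1389 + 1136 + 1303 = 4125 billion.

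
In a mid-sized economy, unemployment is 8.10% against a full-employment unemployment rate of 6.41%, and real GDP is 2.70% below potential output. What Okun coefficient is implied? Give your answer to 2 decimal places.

β ≈ 1.60

Okun's law: output gap = -β × (u - u*).
-2.70 = -β × (8.1 - 6.41) = -β × 1.69, so β = 2.7/1.69 = 1.60.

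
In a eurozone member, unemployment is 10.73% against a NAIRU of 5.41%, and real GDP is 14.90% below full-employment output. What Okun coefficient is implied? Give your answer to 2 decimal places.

Okun's law: output gap = -β × (u - u*).
-14.90 = -β × (10.73 - 5.41) = -β × 5.32, so β = 14.9/5.32 = 2.80.

β ≈ 2.80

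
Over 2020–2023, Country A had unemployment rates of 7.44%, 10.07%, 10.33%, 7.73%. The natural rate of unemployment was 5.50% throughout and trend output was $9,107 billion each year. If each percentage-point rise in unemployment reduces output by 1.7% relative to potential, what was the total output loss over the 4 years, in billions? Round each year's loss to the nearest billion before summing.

Year 2020: gap = -1.7 × (7.44 - 5.5) = -3.298%, loss ≈ 9107 × 3.298/100 ≈ 300.
Year 2021: gap = -1.7 × (10.07 - 5.5) = -7.769%, loss ≈ 9107 × 7.769/100 ≈ 708.
Year 2022: gap = -1.7 × (10.33 - 5.5) = -8.211%, loss ≈ 9107 × 8.211/100 ≈ 748.
Year 2023: gap = -1.7 × (7.73 - 5.5) = -3.791%, loss ≈ 9107 × 3.791/100 ≈ 345.
Total lost output = 300 + 708 + 748 + 345 = 2101 billion.

$2,101 billion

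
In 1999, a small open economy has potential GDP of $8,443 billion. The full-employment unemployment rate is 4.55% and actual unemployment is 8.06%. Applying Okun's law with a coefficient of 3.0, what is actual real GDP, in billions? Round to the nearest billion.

Unemployment gap = 8.06 - 4.55 = 3.51 points, so the output gap is -3 × 3.51 = -10.53%.
Actual GDP = 8443 × (1 - 10.53/100) = 8443 × 0.8947 ≈ 7554 billion.

$7,554 billion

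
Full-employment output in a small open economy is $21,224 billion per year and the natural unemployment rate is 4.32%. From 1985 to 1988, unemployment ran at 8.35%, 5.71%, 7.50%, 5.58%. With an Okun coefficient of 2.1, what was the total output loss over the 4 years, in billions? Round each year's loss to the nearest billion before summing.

$4,395 billion

Year 1985: gap = -2.1 × (8.35 - 4.32) = -8.463%, loss ≈ 21224 × 8.463/100 ≈ 1796.
Year 1986: gap = -2.1 × (5.71 - 4.32) = -2.919%, loss ≈ 21224 × 2.919/100 ≈ 620.
Year 1987: gap = -2.1 × (7.5 - 4.32) = -6.678%, loss ≈ 21224 × 6.678/100 ≈ 1417.
Year 1988: gap = -2.1 × (5.58 - 4.32) = -2.646%, loss ≈ 21224 × 2.646/100 ≈ 562.
Total lost output = 1796 + 620 + 1417 + 562 = 4395 billion.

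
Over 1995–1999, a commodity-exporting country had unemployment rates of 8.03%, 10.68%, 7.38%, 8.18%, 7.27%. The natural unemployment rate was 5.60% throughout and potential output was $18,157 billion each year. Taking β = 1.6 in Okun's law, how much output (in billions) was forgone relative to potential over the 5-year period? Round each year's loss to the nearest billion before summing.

Year 1995: gap = -1.6 × (8.03 - 5.6) = -3.888%, loss ≈ 18157 × 3.888/100 ≈ 706.
Year 1996: gap = -1.6 × (10.68 - 5.6) = -8.128%, loss ≈ 18157 × 8.128/100 ≈ 1476.
Year 1997: gap = -1.6 × (7.38 - 5.6) = -2.848%, loss ≈ 18157 × 2.848/100 ≈ 517.
Year 1998: gap = -1.6 × (8.18 - 5.6) = -4.128%, loss ≈ 18157 × 4.128/100 ≈ 750.
Year 1999: gap = -1.6 × (7.27 - 5.6) = -2.672%, loss ≈ 18157 × 2.672/100 ≈ 485.
Total lost output = 706 + 1476 + 517 + 750 + 485 = 3934 billion.

$3,934 billion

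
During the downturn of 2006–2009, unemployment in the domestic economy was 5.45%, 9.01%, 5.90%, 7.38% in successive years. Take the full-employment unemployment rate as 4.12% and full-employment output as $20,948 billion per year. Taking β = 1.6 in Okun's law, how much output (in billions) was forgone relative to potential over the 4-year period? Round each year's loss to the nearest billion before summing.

Year 2006: gap = -1.6 × (5.45 - 4.12) = -2.128%, loss ≈ 20948 × 2.128/100 ≈ 446.
Year 2007: gap = -1.6 × (9.01 - 4.12) = -7.824%, loss ≈ 20948 × 7.824/100 ≈ 1639.
Year 2008: gap = -1.6 × (5.9 - 4.12) = -2.848%, loss ≈ 20948 × 2.848/100 ≈ 597.
Year 2009: gap = -1.6 × (7.38 - 4.12) = -5.216%, loss ≈ 20948 × 5.216/100 ≈ 1093.
Total lost output = 446 + 1639 + 597 + 1093 = 3775 billion.

$3,775 billion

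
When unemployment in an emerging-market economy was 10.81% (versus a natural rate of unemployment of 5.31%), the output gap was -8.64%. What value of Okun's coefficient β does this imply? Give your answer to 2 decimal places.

β ≈ 1.57

Okun's law: output gap = -β × (u - u*).
-8.64 = -β × (10.81 - 5.31) = -β × 5.5, so β = 8.64/5.5 = 1.57.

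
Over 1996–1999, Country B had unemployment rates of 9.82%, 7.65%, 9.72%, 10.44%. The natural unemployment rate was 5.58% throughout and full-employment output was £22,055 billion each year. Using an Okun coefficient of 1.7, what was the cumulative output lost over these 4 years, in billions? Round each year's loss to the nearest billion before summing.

£5,740 billion

Year 1996: gap = -1.7 × (9.82 - 5.58) = -7.208%, loss ≈ 22055 × 7.208/100 ≈ 1590.
Year 1997: gap = -1.7 × (7.65 - 5.58) = -3.519%, loss ≈ 22055 × 3.519/100 ≈ 776.
Year 1998: gap = -1.7 × (9.72 - 5.58) = -7.038%, loss ≈ 22055 × 7.038/100 ≈ 1552.
Year 1999: gap = -1.7 × (10.44 - 5.58) = -8.262%, loss ≈ 22055 × 8.262/100 ≈ 1822.
Total lost output = 1590 + 776 + 1552 + 1822 = 5740 billion.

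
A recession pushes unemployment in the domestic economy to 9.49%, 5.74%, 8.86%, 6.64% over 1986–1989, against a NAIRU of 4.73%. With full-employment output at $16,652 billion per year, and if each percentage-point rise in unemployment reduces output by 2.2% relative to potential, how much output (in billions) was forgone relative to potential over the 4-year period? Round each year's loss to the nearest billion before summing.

$4,327 billion

Year 1986: gap = -2.2 × (9.49 - 4.73) = -10.472%, loss ≈ 16652 × 10.472/100 ≈ 1744.
Year 1987: gap = -2.2 × (5.74 - 4.73) = -2.222%, loss ≈ 16652 × 2.222/100 ≈ 370.
Year 1988: gap = -2.2 × (8.86 - 4.73) = -9.086%, loss ≈ 16652 × 9.086/100 ≈ 1513.
Year 1989: gap = -2.2 × (6.64 - 4.73) = -4.202%, loss ≈ 16652 × 4.202/100 ≈ 700.
Total lost output = 1744 + 370 + 1513 + 700 = 4327 billion.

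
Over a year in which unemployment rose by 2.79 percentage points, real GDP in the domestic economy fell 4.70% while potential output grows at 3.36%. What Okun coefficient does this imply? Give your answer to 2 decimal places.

Growth form: g_Y = g_Y* - β × Δu, so β = (g_Y* - g_Y)/Δu.
β = (3.36 + 4.7)/2.79 = 8.06/2.79 = 2.89.

β ≈ 2.89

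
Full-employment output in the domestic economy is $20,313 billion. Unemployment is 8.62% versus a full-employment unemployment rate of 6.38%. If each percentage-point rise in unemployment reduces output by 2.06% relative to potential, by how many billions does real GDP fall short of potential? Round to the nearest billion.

Output gap = -2.06 × (8.62 - 6.38) = -2.06 × 2.24 = -4.6144%.
Actual GDP ≈ 20313 × 0.953856 ≈ 19376 billion, so the shortfall is 20313 - 19376 = 937 billion.

$937 billion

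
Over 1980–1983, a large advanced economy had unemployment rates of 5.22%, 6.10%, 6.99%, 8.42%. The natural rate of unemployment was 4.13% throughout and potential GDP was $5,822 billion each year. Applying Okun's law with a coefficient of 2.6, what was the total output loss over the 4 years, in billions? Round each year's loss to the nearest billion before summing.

$1,545 billion

Year 1980: gap = -2.6 × (5.22 - 4.13) = -2.834%, loss ≈ 5822 × 2.834/100 ≈ 165.
Year 1981: gap = -2.6 × (6.1 - 4.13) = -5.122%, loss ≈ 5822 × 5.122/100 ≈ 298.
Year 1982: gap = -2.6 × (6.99 - 4.13) = -7.436%, loss ≈ 5822 × 7.436/100 ≈ 433.
Year 1983: gap = -2.6 × (8.42 - 4.13) = -11.154%, loss ≈ 5822 × 11.154/100 ≈ 649.
Total lost output = 165 + 298 + 433 + 649 = 1545 billion.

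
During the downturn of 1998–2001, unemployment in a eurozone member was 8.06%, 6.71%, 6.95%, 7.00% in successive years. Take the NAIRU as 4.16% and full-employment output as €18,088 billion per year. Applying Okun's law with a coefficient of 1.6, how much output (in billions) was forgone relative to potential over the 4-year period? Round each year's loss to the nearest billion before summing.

Year 1998: gap = -1.6 × (8.06 - 4.16) = -6.24%, loss ≈ 18088 × 6.24/100 ≈ 1129.
Year 1999: gap = -1.6 × (6.71 - 4.16) = -4.08%, loss ≈ 18088 × 4.08/100 ≈ 738.
Year 2000: gap = -1.6 × (6.95 - 4.16) = -4.464%, loss ≈ 18088 × 4.464/100 ≈ 807.
Year 2001: gap = -1.6 × (7 - 4.16) = -4.544%, loss ≈ 18088 × 4.544/100 ≈ 822.
Total lost output = 1129 + 738 + 807 + 822 = 3496 billion.

€3,496 billion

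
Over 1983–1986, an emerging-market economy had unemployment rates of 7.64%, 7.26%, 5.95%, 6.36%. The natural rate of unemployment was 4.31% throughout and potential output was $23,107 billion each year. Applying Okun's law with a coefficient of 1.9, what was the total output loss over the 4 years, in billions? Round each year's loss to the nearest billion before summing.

$4,377 billion

Year 1983: gap = -1.9 × (7.64 - 4.31) = -6.327%, loss ≈ 23107 × 6.327/100 ≈ 1462.
Year 1984: gap = -1.9 × (7.26 - 4.31) = -5.605%, loss ≈ 23107 × 5.605/100 ≈ 1295.
Year 1985: gap = -1.9 × (5.95 - 4.31) = -3.116%, loss ≈ 23107 × 3.116/100 ≈ 720.
Year 1986: gap = -1.9 × (6.36 - 4.31) = -3.895%, loss ≈ 23107 × 3.895/100 ≈ 900.
Total lost output = 1462 + 1295 + 720 + 900 = 4377 billion.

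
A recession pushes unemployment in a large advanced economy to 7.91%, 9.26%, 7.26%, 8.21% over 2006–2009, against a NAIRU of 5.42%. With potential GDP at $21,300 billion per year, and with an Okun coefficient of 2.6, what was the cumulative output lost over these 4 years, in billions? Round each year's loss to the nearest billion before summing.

$6,070 billion

Year 2006: gap = -2.6 × (7.91 - 5.42) = -6.474%, loss ≈ 21300 × 6.474/100 ≈ 1379.
Year 2007: gap = -2.6 × (9.26 - 5.42) = -9.984%, loss ≈ 21300 × 9.984/100 ≈ 2127.
Year 2008: gap = -2.6 × (7.26 - 5.42) = -4.784%, loss ≈ 21300 × 4.784/100 ≈ 1019.
Year 2009: gap = -2.6 × (8.21 - 5.42) = -7.254%, loss ≈ 21300 × 7.254/100 ≈ 1545.
Total lost output = 1379 + 2127 + 1019 + 1545 = 6070 billion.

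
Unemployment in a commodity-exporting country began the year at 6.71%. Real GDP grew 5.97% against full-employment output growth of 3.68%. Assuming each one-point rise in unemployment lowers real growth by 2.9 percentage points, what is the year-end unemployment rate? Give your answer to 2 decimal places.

Growth-rate Okun's law: g_Y = g_Y* - β × Δu, so Δu = (g_Y* - g_Y)/β.
Δu = (3.68 - 5.97)/2.9 = -2.29/2.9 = -0.79 percentage points.
Year-end unemployment = 6.71 - 0.79 = 5.92%.

5.92%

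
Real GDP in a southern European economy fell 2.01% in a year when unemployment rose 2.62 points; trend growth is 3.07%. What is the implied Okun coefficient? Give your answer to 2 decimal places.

β ≈ 1.94

Growth form: g_Y = g_Y* - β × Δu, so β = (g_Y* - g_Y)/Δu.
β = (3.07 + 2.01)/2.62 = 5.08/2.62 = 1.94.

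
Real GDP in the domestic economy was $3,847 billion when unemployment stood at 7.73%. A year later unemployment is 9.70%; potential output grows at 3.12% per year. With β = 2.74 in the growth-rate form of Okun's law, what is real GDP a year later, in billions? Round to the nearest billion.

Δu = 9.7 - 7.73 = 1.97 points.
Okun's law (growth form): g_Y = g_Y* - β × Δu = 3.12 - 2.74 × (1.97) = 3.12 - 5.3978 = -2.2778%.
Real GDP in the next year = 3847 × (1 - 2.2778/100) = 3847 × 0.977222 ≈ 3759 billion.

$3,759 billion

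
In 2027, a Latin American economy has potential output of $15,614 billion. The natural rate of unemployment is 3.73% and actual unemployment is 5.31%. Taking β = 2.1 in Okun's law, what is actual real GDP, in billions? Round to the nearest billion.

Unemployment gap = 5.31 - 3.73 = 1.58 points, so the output gap is -2.1 × 1.58 = -3.318%.
Actual GDP = 15614 × (1 - 3.318/100) = 15614 × 0.96682 ≈ 15096 billion.

$15,096 billion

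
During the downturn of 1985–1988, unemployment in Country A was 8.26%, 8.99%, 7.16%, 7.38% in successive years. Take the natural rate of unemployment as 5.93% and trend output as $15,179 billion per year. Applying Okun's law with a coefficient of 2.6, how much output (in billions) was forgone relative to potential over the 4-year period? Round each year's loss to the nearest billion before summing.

Year 1985: gap = -2.6 × (8.26 - 5.93) = -6.058%, loss ≈ 15179 × 6.058/100 ≈ 920.
Year 1986: gap = -2.6 × (8.99 - 5.93) = -7.956%, loss ≈ 15179 × 7.956/100 ≈ 1208.
Year 1987: gap = -2.6 × (7.16 - 5.93) = -3.198%, loss ≈ 15179 × 3.198/100 ≈ 485.
Year 1988: gap = -2.6 × (7.38 - 5.93) = -3.77%, loss ≈ 15179 × 3.77/100 ≈ 572.
Total lost output = 920 + 1208 + 485 + 572 = 3185 billion.

$3,185 billion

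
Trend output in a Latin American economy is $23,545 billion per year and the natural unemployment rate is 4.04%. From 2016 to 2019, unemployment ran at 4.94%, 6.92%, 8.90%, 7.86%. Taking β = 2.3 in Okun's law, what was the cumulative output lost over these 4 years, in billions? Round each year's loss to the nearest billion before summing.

Year 2016: gap = -2.3 × (4.94 - 4.04) = -2.07%, loss ≈ 23545 × 2.07/100 ≈ 487.
Year 2017: gap = -2.3 × (6.92 - 4.04) = -6.624%, loss ≈ 23545 × 6.624/100 ≈ 1560.
Year 2018: gap = -2.3 × (8.9 - 4.04) = -11.178%, loss ≈ 23545 × 11.178/100 ≈ 2632.
Year 2019: gap = -2.3 × (7.86 - 4.04) = -8.786%, loss ≈ 23545 × 8.786/100 ≈ 2069.
Total lost output = 487 + 1560 + 2632 + 2069 = 6748 billion.

$6,748 billion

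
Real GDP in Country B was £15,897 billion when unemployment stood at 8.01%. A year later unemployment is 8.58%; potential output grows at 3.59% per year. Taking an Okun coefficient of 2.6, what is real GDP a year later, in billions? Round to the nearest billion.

Δu = 8.58 - 8.01 = 0.57 points.
Okun's law (growth form): g_Y = g_Y* - β × Δu = 3.59 - 2.6 × (0.57) = 3.59 - 1.482 = 2.108%.
Real GDP in the next year = 15897 × (1 + 2.108/100) = 15897 × 1.02108 ≈ 16232 billion.

£16,232 billion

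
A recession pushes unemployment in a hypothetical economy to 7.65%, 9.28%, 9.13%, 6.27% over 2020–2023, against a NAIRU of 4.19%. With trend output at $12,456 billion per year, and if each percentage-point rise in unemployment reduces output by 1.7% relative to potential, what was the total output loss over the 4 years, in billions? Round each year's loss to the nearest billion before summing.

$3,297 billion

Year 2020: gap = -1.7 × (7.65 - 4.19) = -5.882%, loss ≈ 12456 × 5.882/100 ≈ 733.
Year 2021: gap = -1.7 × (9.28 - 4.19) = -8.653%, loss ≈ 12456 × 8.653/100 ≈ 1078.
Year 2022: gap = -1.7 × (9.13 - 4.19) = -8.398%, loss ≈ 12456 × 8.398/100 ≈ 1046.
Year 2023: gap = -1.7 × (6.27 - 4.19) = -3.536%, loss ≈ 12456 × 3.536/100 ≈ 440.
Total lost output = 733 + 1078 + 1046 + 440 = 3297 billion.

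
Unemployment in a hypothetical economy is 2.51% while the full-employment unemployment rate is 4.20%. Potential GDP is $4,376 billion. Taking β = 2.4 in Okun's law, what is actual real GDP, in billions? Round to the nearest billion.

Unemployment gap = 2.51 - 4.2 = -1.69 points, so the output gap is -2.4 × (-1.69) = 4.056%.
Actual GDP = 4376 × (1 + 4.056/100) = 4376 × 1.04056 ≈ 4553 billion.

$4,553 billion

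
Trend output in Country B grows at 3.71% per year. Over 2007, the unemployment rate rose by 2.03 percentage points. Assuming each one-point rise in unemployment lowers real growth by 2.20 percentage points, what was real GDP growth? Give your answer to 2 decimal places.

Growth-rate Okun's law: g_Y = g_Y* - β × Δu.
g_Y = 3.71 - 2.20 × (2.03) = 3.71 - 4.466 = -0.756%, i.e. -0.76% to 2 d.p.

-0.76%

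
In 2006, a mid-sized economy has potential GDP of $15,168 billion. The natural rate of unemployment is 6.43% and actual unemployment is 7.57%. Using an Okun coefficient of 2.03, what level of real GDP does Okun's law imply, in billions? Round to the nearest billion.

Unemployment gap = 7.57 - 6.43 = 1.14 points, so the output gap is -2.03 × 1.14 = -2.3142%.
Actual GDP = 15168 × (1 - 2.3142/100) = 15168 × 0.976858 ≈ 14817 billion.

$14,817 billion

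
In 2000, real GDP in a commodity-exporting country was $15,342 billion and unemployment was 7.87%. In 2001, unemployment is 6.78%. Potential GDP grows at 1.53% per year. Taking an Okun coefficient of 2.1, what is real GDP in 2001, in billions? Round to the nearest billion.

Δu = 6.78 - 7.87 = -1.09 points.
Okun's law (growth form): g_Y = g_Y* - β × Δu = 1.53 - 2.1 × (-1.09) = 1.53 + 2.289 = 3.819%.
Real GDP in the next year = 15342 × (1 + 3.819/100) = 15342 × 1.03819 ≈ 15928 billion.

$15,928 billion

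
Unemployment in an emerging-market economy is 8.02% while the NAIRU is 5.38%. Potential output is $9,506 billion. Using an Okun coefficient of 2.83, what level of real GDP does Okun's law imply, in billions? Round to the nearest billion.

$8,796 billion

Unemployment gap = 8.02 - 5.38 = 2.64 points, so the output gap is -2.83 × 2.64 = -7.4712%.
Actual GDP = 9506 × (1 - 7.4712/100) = 9506 × 0.925288 ≈ 8796 billion.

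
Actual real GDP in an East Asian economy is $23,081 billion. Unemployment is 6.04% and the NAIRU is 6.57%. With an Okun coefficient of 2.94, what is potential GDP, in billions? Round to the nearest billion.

Unemployment gap = 6.04 - 6.57 = -0.53 points, so output gap = -2.94 × (-0.53) = 1.5582%.
Since Y = Y* × (1 + gap/100), Y* = 23081/1.015582 ≈ 22727 billion.

$22,727 billion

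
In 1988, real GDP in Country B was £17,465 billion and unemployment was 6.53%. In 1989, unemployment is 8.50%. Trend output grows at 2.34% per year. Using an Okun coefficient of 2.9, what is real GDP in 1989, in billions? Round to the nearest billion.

Δu = 8.5 - 6.53 = 1.97 points.
Okun's law (growth form): g_Y = g_Y* - β × Δu = 2.34 - 2.9 × (1.97) = 2.34 - 5.713 = -3.373%.
Real GDP in the next year = 17465 × (1 - 3.373/100) = 17465 × 0.96627 ≈ 16876 billion.

£16,876 billion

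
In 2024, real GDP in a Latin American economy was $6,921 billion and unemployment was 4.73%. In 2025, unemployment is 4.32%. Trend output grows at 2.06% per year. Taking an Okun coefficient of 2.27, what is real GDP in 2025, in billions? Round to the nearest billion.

$7,128 billion

Δu = 4.32 - 4.73 = -0.41 points.
Okun's law (growth form): g_Y = g_Y* - β × Δu = 2.06 - 2.27 × (-0.41) = 2.06 + 0.9307 = 2.9907%.
Real GDP in the next year = 6921 × (1 + 2.9907/100) = 6921 × 1.029907 ≈ 7128 billion.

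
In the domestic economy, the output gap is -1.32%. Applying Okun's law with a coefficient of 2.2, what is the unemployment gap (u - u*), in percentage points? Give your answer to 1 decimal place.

0.6 percentage points

Okun's law: output gap = -β × (u - u*), so u - u* = -(output gap)/β.
u - u* = -(-1.32)/2.2 = 0.6 percentage points.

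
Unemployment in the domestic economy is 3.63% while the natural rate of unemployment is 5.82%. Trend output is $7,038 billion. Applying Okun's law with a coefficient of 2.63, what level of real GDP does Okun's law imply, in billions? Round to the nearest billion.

Unemployment gap = 3.63 - 5.82 = -2.19 points, so the output gap is -2.63 × (-2.19) = 5.7597%.
Actual GDP = 7038 × (1 + 5.7597/100) = 7038 × 1.057597 ≈ 7443 billion.

$7,443 billion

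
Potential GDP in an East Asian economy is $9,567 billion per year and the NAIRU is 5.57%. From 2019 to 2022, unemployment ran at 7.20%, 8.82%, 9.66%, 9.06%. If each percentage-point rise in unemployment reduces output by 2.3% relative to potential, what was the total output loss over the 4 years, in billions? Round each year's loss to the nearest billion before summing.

$2,742 billion

Year 2019: gap = -2.3 × (7.2 - 5.57) = -3.749%, loss ≈ 9567 × 3.749/100 ≈ 359.
Year 2020: gap = -2.3 × (8.82 - 5.57) = -7.475%, loss ≈ 9567 × 7.475/100 ≈ 715.
Year 2021: gap = -2.3 × (9.66 - 5.57) = -9.407%, loss ≈ 9567 × 9.407/100 ≈ 900.
Year 2022: gap = -2.3 × (9.06 - 5.57) = -8.027%, loss ≈ 9567 × 8.027/100 ≈ 768.
Total lost output = 359 + 715 + 900 + 768 = 2742 billion.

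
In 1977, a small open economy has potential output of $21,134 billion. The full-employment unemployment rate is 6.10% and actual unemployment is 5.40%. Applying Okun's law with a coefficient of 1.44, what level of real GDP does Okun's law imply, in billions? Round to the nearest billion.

$21,347 billion

Unemployment gap = 5.4 - 6.1 = -0.7 points, so the output gap is -1.44 × (-0.7) = 1.008%.
Actual GDP = 21134 × (1 + 1.008/100) = 21134 × 1.01008 ≈ 21347 billion.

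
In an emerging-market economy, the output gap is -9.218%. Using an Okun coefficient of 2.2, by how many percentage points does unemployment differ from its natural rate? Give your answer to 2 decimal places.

Okun's law: output gap = -β × (u - u*), so u - u* = -(output gap)/β.
u - u* = -(-9.218)/2.2 = 4.19 percentage points.

4.19 percentage points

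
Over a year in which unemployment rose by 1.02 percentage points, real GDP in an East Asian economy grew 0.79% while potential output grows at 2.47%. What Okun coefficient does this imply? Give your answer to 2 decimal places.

Growth form: g_Y = g_Y* - β × Δu, so β = (g_Y* - g_Y)/Δu.
β = (2.47 - 0.79)/1.02 = 1.68/1.02 = 1.65.

β ≈ 1.65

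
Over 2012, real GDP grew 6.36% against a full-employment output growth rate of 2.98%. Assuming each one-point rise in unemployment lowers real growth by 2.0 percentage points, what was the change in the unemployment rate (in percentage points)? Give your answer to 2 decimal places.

Growth-rate Okun's law: g_Y = g_Y* - β × Δu, so Δu = (g_Y* - g_Y)/β.
Δu = (2.98 - 6.36)/2.0 = -3.38/2.0 = -1.69 percentage points.

-1.69 percentage points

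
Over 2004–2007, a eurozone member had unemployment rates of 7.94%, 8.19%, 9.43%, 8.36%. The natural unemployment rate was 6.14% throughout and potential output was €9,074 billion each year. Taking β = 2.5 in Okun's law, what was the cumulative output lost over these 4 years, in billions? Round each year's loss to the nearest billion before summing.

Year 2004: gap = -2.5 × (7.94 - 6.14) = -4.5%, loss ≈ 9074 × 4.5/100 ≈ 408.
Year 2005: gap = -2.5 × (8.19 - 6.14) = -5.125%, loss ≈ 9074 × 5.125/100 ≈ 465.
Year 2006: gap = -2.5 × (9.43 - 6.14) = -8.225%, loss ≈ 9074 × 8.225/100 ≈ 746.
Year 2007: gap = -2.5 × (8.36 - 6.14) = -5.55%, loss ≈ 9074 × 5.55/100 ≈ 504.
Total lost output = 408 + 465 + 746 + 504 = 2123 billion.

€2,123 billion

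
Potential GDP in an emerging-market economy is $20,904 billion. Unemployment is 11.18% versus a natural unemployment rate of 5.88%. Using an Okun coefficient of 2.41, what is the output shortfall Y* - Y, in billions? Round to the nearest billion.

Output gap = -2.41 × (11.18 - 5.88) = -2.41 × 5.3 = -12.773%.
Actual GDP ≈ 20904 × 0.87227 ≈ 18234 billion, so the shortfall is 20904 - 18234 = 2670 billion.

$2,670 billion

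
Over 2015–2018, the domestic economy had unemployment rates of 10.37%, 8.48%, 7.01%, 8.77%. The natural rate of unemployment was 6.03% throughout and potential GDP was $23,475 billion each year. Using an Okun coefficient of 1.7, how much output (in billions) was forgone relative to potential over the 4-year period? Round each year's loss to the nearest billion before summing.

Year 2015: gap = -1.7 × (10.37 - 6.03) = -7.378%, loss ≈ 23475 × 7.378/100 ≈ 1732.
Year 2016: gap = -1.7 × (8.48 - 6.03) = -4.165%, loss ≈ 23475 × 4.165/100 ≈ 978.
Year 2017: gap = -1.7 × (7.01 - 6.03) = -1.666%, loss ≈ 23475 × 1.666/100 ≈ 391.
Year 2018: gap = -1.7 × (8.77 - 6.03) = -4.658%, loss ≈ 23475 × 4.658/100 ≈ 1093.
Total lost output = 1732 + 978 + 391 + 1093 = 4194 billion.

$4,194 billion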